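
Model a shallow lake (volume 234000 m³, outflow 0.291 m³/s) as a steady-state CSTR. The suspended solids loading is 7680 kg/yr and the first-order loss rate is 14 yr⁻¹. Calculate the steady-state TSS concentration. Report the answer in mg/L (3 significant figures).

Outflow Q = 0.291 m³/s × 3.156e+07 s/yr = 9.183e+06 m³/yr.
Steady-state CSTR mass balance: W = Q·C + k·V·C, so C = W/(Q + kV).
Q + kV = 9.183e+06 + 14·234000 = 1.246e+07 m³/yr.
C = 7680/1.246e+07 = 0.0006164 kg/m³ = 0.6164 mg/L.

0.616 mg/L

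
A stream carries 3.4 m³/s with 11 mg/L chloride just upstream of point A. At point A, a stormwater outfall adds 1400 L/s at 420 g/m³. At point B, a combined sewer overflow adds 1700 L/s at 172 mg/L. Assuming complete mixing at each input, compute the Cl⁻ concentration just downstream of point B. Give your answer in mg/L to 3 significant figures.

1400 L/s = 1.4 m³/s.
After input A: C = (3.4·11 + 1.4·420) / 4.8 = 130.3 mg/L.
1700 L/s = 1.7 m³/s.
After input B: C = (4.8·130.3 + 1.7·172) / 6.5 = 141.2 mg/L.

141 mg/L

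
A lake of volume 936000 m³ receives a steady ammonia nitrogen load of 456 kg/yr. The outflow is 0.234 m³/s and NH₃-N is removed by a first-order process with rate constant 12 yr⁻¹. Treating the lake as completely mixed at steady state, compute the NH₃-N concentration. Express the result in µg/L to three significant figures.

Outflow Q = 0.234 m³/s × 3.156e+07 s/yr = 7.384e+06 m³/yr.
Steady-state CSTR mass balance: W = Q·C + k·V·C, so C = W/(Q + kV).
Q + kV = 7.384e+06 + 12·936000 = 1.862e+07 m³/yr.
C = 456/1.862e+07 = 2.449e-05 kg/m³ = 0.02449 mg/L = 24.49 µg/L.

24.5 µg/L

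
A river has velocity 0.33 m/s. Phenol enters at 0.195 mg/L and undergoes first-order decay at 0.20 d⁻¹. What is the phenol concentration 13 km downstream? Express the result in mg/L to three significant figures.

0.178 mg/L

Travel time t = 13 km / 0.33 m/s = 1.3e+04/0.33 = 3.939e+04 s = 0.4559 d.
First-order decay: C = 0.195·exp(−0.20·0.4559) = 0.195·0.9128 = 0.178 mg/L.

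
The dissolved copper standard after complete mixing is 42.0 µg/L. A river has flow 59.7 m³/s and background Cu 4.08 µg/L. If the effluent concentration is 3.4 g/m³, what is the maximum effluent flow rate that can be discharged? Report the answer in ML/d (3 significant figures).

4.08 µg/L = 0.00408 mg/L.
42.0 µg/L = 0.042 mg/L.
Mass balance at complete mixing: C_std·(Q_w + Q_r) = Q_w·C_e + Q_r·C_b.
Rearranging, Q_w = Q_r·(C_std − C_b)/(C_e − C_std) = 59.7·(0.042 − 0.00408) / (3.4 − 0.042) = 0.6742 m³/s.
= 58.25 ML/d.

58.2 ML/d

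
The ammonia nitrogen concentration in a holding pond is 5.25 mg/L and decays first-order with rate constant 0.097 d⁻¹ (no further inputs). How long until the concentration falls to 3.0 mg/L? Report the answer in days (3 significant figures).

5.77 d

t = ln(C₀/C)/k = ln(5.25/3.0)/0.097 = 0.5596/0.097 = 5.769 d.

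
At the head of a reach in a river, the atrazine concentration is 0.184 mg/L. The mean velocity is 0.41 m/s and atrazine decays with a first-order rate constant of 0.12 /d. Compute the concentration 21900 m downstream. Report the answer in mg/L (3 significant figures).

0.171 mg/L

Travel time t = 21900 m / 0.41 m/s = 2.19e+04/0.41 = 5.341e+04 s = 0.6182 d.
First-order decay: C = 0.184·exp(−0.12·0.6182) = 0.184·0.9285 = 0.1708 mg/L.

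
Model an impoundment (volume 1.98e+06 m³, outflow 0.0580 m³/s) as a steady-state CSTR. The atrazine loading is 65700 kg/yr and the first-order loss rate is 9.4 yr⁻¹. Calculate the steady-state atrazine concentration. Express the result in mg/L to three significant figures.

Outflow Q = 0.0580 m³/s × 3.156e+07 s/yr = 1.83e+06 m³/yr.
Steady-state CSTR mass balance: W = Q·C + k·V·C, so C = W/(Q + kV).
Q + kV = 1.83e+06 + 9.4·1.98e+06 = 2.044e+07 m³/yr.
C = 65700/2.044e+07 = 0.003214 kg/m³ = 3.214 mg/L.

3.21 mg/L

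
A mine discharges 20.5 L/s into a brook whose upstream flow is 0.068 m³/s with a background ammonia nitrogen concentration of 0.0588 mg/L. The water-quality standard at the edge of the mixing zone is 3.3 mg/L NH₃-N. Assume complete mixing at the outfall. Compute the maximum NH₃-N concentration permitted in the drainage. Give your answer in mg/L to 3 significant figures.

20.5 L/s = 0.0205 m³/s.
Mass balance: 3.3·0.0885 = 0.0205·Cₑ + 0.068·0.0588.
Cₑ = (0.2921 − 0.003998) / 0.0205 = 14.05 mg/L.

14.1 mg/L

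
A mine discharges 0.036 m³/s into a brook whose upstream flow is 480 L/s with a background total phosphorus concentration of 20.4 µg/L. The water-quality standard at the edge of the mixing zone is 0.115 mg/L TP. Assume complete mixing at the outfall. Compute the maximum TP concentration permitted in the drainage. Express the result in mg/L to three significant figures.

480 L/s = 0.48 m³/s.
20.4 µg/L = 0.0204 mg/L.
Mass balance: 0.115·0.516 = 0.036·Cₑ + 0.48·0.0204.
Cₑ = (0.05934 − 0.009792) / 0.036 = 1.376 mg/L.

1.38 mg/L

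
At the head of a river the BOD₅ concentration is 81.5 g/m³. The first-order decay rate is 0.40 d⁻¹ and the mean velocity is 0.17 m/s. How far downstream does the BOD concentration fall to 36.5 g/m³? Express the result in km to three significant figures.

From C = C₀·e^(−kt), t = ln(C₀/C)/k = ln(81.5/36.5)/0.40 = 0.8033/0.40 = 2.008 d.
Distance = v·t = 0.17 m/s × 1.735e+05 s = 2.95e+04 m = 29.5 km.

29.5 km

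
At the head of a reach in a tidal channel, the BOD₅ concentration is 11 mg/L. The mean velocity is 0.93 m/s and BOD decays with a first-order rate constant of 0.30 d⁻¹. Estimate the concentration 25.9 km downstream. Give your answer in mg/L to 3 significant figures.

Travel time t = 25.9 km / 0.93 m/s = 2.59e+04/0.93 = 2.785e+04 s = 0.3223 d.
First-order decay: C = 11·exp(−0.30·0.3223) = 11·0.9078 = 9.986 mg/L.

9.99 mg/L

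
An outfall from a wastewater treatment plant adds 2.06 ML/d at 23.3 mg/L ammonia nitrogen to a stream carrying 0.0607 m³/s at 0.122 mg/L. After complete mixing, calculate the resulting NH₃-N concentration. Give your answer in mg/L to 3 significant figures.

2.06 ML/d = 0.02384 m³/s.
Conservation of mass across the mixing zone: C = (0.02384·23.3 + 0.0607·0.122) / (0.02384 + 0.0607) = 0.5629/0.08454 = 6.659 mg/L.

6.66 mg/L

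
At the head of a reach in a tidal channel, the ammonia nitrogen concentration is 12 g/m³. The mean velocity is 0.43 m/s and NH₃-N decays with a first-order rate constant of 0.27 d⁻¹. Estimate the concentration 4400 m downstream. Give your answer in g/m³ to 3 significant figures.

11.6 g/m³

Travel time t = 4400 m / 0.43 m/s = 4400/0.43 = 1.023e+04 s = 0.1184 d.
First-order decay: C = 12·exp(−0.27·0.1184) = 12·0.9685 = 11.62 g/m³.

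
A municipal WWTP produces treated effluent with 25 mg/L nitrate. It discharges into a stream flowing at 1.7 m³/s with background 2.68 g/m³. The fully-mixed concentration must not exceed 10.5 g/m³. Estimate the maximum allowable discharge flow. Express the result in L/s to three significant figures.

917 L/s

Mass balance at complete mixing: C_std·(Q_w + Q_r) = Q_w·C_e + Q_r·C_b.
Rearranging, Q_w = Q_r·(C_std − C_b)/(C_e − C_std) = 1.7·(10.5 − 2.68) / (25 − 10.5) = 0.9168 m³/s.
= 916.8 L/s.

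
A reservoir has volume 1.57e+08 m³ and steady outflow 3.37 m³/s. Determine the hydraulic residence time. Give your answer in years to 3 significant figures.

1.48 yr

Q = 3.37 m³/s × 3.156e+07 s/yr = 1.063e+08 m³/yr.
Hydraulic residence time τ = V/Q = 1.57e+08/1.063e+08 = 1.476 yr.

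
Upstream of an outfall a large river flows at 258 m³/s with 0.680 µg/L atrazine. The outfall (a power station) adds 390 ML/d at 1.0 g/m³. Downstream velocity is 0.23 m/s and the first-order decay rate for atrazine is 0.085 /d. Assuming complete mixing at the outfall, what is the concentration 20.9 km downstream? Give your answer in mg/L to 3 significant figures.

390 ML/d = 4.514 m³/s.
0.680 µg/L = 0.00068 mg/L.
After complete mixing, C₀ = (4.514·1 + 258·0.00068) / 262.5 = 0.01786 mg/L.
Travel time t = 2.09e+04 m / 0.23 m/s = 9.087e+04 s = 1.052 d.
C = 0.01786·exp(−0.085·1.052) = 0.01786·0.9145 = 0.01634 mg/L.

0.0163 mg/L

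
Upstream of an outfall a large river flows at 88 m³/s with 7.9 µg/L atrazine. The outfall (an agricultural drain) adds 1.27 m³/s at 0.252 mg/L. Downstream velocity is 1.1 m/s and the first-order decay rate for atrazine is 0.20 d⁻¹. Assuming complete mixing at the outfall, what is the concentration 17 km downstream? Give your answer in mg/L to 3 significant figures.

7.9 µg/L = 0.0079 mg/L.
After complete mixing, C₀ = (1.27·0.252 + 88·0.0079) / 89.27 = 0.01137 mg/L.
Travel time t = 1.7e+04 m / 1.1 m/s = 1.545e+04 s = 0.1789 d.
C = 0.01137·exp(−0.20·0.1789) = 0.01137·0.9649 = 0.01097 mg/L.

0.0110 mg/L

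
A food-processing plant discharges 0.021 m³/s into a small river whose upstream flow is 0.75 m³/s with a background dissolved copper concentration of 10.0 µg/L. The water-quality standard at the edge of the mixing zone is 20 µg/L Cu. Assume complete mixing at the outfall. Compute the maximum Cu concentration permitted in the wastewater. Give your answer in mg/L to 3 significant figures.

10.0 µg/L = 0.01 mg/L.
20 µg/L = 0.02 mg/L.
Mass balance: 0.02·0.771 = 0.021·Cₑ + 0.75·0.01.
Cₑ = (0.01542 − 0.0075) / 0.021 = 0.3771 mg/L.

0.377 mg/L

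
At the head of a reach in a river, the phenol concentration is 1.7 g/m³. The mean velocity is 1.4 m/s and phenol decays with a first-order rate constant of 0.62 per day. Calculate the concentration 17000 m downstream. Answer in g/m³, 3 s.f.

1.56 g/m³

Travel time t = 17000 m / 1.4 m/s = 1.7e+04/1.4 = 1.214e+04 s = 0.1405 d.
First-order decay: C = 1.7·exp(−0.62·0.1405) = 1.7·0.9166 = 1.558 g/m³.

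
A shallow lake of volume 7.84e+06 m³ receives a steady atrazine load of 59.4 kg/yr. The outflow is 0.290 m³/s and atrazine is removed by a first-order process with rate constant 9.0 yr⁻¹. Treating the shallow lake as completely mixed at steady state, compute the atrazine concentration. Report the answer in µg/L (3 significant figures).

0.745 µg/L

Outflow Q = 0.290 m³/s × 3.156e+07 s/yr = 9.152e+06 m³/yr.
Steady-state CSTR mass balance: W = Q·C + k·V·C, so C = W/(Q + kV).
Q + kV = 9.152e+06 + 9.0·7.84e+06 = 7.971e+07 m³/yr.
C = 59.4/7.971e+07 = 7.452e-07 kg/m³ = 0.0007452 mg/L = 0.7452 µg/L.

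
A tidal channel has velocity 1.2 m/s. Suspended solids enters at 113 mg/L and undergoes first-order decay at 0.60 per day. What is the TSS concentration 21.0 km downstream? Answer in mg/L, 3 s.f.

100 mg/L

Travel time t = 21.0 km / 1.2 m/s = 2.1e+04/1.2 = 1.75e+04 s = 0.2025 d.
First-order decay: C = 113·exp(−0.60·0.2025) = 113·0.8856 = 100.1 mg/L.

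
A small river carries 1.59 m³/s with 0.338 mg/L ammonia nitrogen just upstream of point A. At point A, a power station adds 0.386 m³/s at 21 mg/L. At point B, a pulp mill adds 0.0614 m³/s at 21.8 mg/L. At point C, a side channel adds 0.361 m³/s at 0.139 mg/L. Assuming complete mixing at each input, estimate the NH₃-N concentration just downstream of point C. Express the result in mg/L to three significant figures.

After input A: C = (1.59·0.338 + 0.386·21) / 1.976 = 4.374 mg/L.
After input B: C = (1.976·4.374 + 0.0614·21.8) / 2.037 = 4.899 mg/L.
After input C: C = (2.037·4.899 + 0.361·0.139) / 2.398 = 4.183 mg/L.

4.18 mg/L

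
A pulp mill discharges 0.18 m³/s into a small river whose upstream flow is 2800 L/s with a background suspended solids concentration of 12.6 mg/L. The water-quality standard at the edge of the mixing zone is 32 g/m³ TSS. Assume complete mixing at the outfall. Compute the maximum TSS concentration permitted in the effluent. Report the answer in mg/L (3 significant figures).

334 mg/L

2800 L/s = 2.8 m³/s.
Mass balance: 32·2.98 = 0.18·Cₑ + 2.8·12.6.
Cₑ = (95.36 − 35.28) / 0.18 = 333.8 mg/L.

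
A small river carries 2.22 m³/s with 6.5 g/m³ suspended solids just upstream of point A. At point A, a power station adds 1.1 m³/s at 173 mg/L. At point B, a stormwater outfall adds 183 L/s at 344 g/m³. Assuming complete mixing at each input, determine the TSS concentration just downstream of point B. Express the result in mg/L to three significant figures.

76.4 mg/L

After input A: C = (2.22·6.5 + 1.1·173) / 3.32 = 61.67 mg/L.
183 L/s = 0.183 m³/s.
After input B: C = (3.32·61.67 + 0.183·344) / 3.503 = 76.42 mg/L.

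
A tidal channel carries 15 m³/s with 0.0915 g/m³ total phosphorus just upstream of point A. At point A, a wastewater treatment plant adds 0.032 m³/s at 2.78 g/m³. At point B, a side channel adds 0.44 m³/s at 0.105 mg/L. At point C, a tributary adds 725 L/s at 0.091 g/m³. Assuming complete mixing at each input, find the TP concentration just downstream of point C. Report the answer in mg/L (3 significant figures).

After input A: C = (15·0.0915 + 0.032·2.78) / 15.03 = 0.09722 mg/L.
After input B: C = (15.03·0.09722 + 0.44·0.105) / 15.47 = 0.09744 mg/L.
725 L/s = 0.725 m³/s.
After input C: C = (15.47·0.09744 + 0.725·0.091) / 16.2 = 0.09716 mg/L.

0.0972 mg/L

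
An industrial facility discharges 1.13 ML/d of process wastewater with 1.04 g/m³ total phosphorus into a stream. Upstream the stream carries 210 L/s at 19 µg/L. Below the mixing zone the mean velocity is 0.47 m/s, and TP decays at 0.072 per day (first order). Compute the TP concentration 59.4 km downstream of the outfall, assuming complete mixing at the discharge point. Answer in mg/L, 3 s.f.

0.0710 mg/L

1.13 ML/d = 0.01308 m³/s.
210 L/s = 0.21 m³/s.
19 µg/L = 0.019 mg/L.
After complete mixing, C₀ = (0.01308·1.04 + 0.21·0.019) / 0.2231 = 0.07886 mg/L.
Travel time t = 5.94e+04 m / 0.47 m/s = 1.264e+05 s = 1.463 d.
C = 0.07886·exp(−0.072·1.463) = 0.07886·0.9 = 0.07098 mg/L.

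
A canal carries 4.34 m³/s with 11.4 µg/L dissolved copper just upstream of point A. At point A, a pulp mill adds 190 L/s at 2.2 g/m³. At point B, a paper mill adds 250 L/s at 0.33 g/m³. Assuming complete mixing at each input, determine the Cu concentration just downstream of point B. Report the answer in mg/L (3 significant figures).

0.115 mg/L

11.4 µg/L = 0.0114 mg/L.
190 L/s = 0.19 m³/s.
After input A: C = (4.34·0.0114 + 0.19·2.2) / 4.53 = 0.1032 mg/L.
250 L/s = 0.25 m³/s.
After input B: C = (4.53·0.1032 + 0.25·0.33) / 4.78 = 0.1151 mg/L.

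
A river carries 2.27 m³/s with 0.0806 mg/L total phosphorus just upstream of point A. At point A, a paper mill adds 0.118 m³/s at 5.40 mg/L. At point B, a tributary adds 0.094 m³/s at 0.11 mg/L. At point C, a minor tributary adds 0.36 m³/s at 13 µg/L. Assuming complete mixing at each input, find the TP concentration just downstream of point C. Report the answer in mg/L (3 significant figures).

0.294 mg/L

After input A: C = (2.27·0.0806 + 0.118·5.4) / 2.388 = 0.3435 mg/L.
After input B: C = (2.388·0.3435 + 0.094·0.11) / 2.482 = 0.3346 mg/L.
13 µg/L = 0.013 mg/L.
After input C: C = (2.482·0.3346 + 0.36·0.013) / 2.842 = 0.2939 mg/L.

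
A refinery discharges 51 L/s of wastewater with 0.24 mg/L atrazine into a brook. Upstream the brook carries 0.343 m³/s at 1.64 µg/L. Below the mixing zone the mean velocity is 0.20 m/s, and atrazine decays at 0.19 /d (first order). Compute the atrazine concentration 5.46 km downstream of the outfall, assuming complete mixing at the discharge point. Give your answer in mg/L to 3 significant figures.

51 L/s = 0.051 m³/s.
1.64 µg/L = 0.00164 mg/L.
After complete mixing, C₀ = (0.051·0.24 + 0.343·0.00164) / 0.394 = 0.03249 mg/L.
Travel time t = 5460 m / 0.20 m/s = 2.73e+04 s = 0.316 d.
C = 0.03249·exp(−0.19·0.316) = 0.03249·0.9417 = 0.0306 mg/L.

0.0306 mg/L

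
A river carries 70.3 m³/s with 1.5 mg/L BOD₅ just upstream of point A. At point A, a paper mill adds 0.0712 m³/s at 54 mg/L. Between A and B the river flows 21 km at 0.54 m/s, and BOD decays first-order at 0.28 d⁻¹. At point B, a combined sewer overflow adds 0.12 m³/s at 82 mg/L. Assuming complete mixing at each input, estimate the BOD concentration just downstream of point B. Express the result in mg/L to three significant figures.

After input A: C = (70.3·1.5 + 0.0712·54) / 70.37 = 1.553 mg/L.
Over the 21 km reach to input B (t = 3.889e+04 s = 0.4501 d), decay gives C = 1.553·exp(−0.28·0.4501) = 1.369 mg/L.
After input B: C = (70.37·1.369 + 0.12·82) / 70.49 = 1.506 mg/L.

1.51 mg/L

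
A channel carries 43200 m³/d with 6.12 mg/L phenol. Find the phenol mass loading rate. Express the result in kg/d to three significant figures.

43200 m³/d = 0.5 m³/s.
Mass flux = Q·C = 0.5 m³/s × 6.12 g/m³ = 3.06 g/s.
= 3.06 g/s × 86.4 = 264.4 kg/d.

264 kg/d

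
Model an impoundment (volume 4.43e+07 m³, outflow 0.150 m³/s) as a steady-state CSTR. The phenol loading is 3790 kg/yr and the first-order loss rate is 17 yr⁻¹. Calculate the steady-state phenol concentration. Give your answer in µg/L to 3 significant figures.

Outflow Q = 0.150 m³/s × 3.156e+07 s/yr = 4.734e+06 m³/yr.
Steady-state CSTR mass balance: W = Q·C + k·V·C, so C = W/(Q + kV).
Q + kV = 4.734e+06 + 17·4.43e+07 = 7.578e+08 m³/yr.
C = 3790/7.578e+08 = 5.001e-06 kg/m³ = 0.005001 mg/L = 5.001 µg/L.

5.00 µg/L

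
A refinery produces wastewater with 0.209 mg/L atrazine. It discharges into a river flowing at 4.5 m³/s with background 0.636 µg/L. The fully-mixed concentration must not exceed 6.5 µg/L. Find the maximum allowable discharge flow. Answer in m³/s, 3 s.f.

0.130 m³/s

0.636 µg/L = 0.000636 mg/L.
6.5 µg/L = 0.0065 mg/L.
Mass balance at complete mixing: C_std·(Q_w + Q_r) = Q_w·C_e + Q_r·C_b.
Rearranging, Q_w = Q_r·(C_std − C_b)/(C_e − C_std) = 4.5·(0.0065 − 0.000636) / (0.209 − 0.0065) = 0.1303 m³/s.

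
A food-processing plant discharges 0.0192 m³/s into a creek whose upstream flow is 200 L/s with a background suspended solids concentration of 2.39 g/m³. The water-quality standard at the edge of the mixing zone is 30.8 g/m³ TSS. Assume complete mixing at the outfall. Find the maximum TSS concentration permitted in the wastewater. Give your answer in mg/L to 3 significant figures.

200 L/s = 0.2 m³/s.
Mass balance: 30.8·0.2192 = 0.0192·Cₑ + 0.2·2.39.
Cₑ = (6.751 − 0.478) / 0.0192 = 326.7 mg/L.

327 mg/L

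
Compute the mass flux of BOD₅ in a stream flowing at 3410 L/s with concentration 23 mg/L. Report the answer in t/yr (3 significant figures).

3410 L/s = 3.41 m³/s.
Mass flux = Q·C = 3.41 m³/s × 23 g/m³ = 78.43 g/s.
= 78.43 g/s × 31.56 = 2475 t/yr.

2480 t/yr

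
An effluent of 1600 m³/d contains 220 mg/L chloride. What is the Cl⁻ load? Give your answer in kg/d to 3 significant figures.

352 kg/d

1600 m³/d = 0.01852 m³/s.
Mass flux = Q·C = 0.01852 m³/s × 220 g/m³ = 4.074 g/s.
= 4.074 g/s × 86.4 = 352 kg/d.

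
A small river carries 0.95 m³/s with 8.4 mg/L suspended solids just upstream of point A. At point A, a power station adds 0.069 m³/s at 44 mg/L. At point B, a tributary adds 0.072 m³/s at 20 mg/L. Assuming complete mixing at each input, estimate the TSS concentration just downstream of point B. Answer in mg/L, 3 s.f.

11.4 mg/L

After input A: C = (0.95·8.4 + 0.069·44) / 1.019 = 10.81 mg/L.
After input B: C = (1.019·10.81 + 0.072·20) / 1.091 = 11.42 mg/L.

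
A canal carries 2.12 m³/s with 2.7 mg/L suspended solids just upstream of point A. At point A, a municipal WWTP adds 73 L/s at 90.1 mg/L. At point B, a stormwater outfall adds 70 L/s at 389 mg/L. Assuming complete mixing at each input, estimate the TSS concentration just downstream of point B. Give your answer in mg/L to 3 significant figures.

73 L/s = 0.073 m³/s.
After input A: C = (2.12·2.7 + 0.073·90.1) / 2.193 = 5.609 mg/L.
70 L/s = 0.07 m³/s.
After input B: C = (2.193·5.609 + 0.07·389) / 2.263 = 17.47 mg/L.

17.5 mg/L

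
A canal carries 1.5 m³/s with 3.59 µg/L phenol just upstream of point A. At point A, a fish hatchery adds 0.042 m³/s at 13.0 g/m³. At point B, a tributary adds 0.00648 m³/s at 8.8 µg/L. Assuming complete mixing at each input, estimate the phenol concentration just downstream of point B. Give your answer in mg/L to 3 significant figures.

3.59 µg/L = 0.00359 mg/L.
After input A: C = (1.5·0.00359 + 0.042·13) / 1.542 = 0.3576 mg/L.
8.8 µg/L = 0.0088 mg/L.
After input B: C = (1.542·0.3576 + 0.00648·0.0088) / 1.548 = 0.3561 mg/L.

0.356 mg/L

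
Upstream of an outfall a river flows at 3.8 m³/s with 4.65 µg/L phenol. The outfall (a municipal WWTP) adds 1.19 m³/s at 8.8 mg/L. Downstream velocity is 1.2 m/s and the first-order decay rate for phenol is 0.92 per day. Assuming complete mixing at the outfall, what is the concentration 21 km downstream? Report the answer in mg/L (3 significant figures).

4.65 µg/L = 0.00465 mg/L.
After complete mixing, C₀ = (1.19·8.8 + 3.8·0.00465) / 4.99 = 2.102 mg/L.
Travel time t = 2.1e+04 m / 1.2 m/s = 1.75e+04 s = 0.2025 d.
C = 2.102·exp(−0.92·0.2025) = 2.102·0.83 = 1.745 mg/L.

1.74 mg/L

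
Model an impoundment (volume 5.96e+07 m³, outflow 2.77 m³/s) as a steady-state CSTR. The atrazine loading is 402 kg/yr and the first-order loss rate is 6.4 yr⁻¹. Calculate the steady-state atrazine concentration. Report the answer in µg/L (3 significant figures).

Outflow Q = 2.77 m³/s × 3.156e+07 s/yr = 8.741e+07 m³/yr.
Steady-state CSTR mass balance: W = Q·C + k·V·C, so C = W/(Q + kV).
Q + kV = 8.741e+07 + 6.4·5.96e+07 = 4.689e+08 m³/yr.
C = 402/4.689e+08 = 8.574e-07 kg/m³ = 0.0008574 mg/L = 0.8574 µg/L.

0.857 µg/L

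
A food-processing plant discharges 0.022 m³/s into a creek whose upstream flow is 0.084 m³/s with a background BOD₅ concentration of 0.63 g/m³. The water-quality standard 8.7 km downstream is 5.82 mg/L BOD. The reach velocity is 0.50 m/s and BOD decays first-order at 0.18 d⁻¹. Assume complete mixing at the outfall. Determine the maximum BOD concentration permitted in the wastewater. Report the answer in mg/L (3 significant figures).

Travel time to the compliance point: t = 8700/0.50 = 1.74e+04 s = 0.2014 d; decay factor exp(−0.18·0.2014) = 0.9644.
So the concentration just after mixing may be at most 5.82/0.9644 = 6.035 mg/L.
Mass balance: 6.035·0.106 = 0.022·Cₑ + 0.084·0.63.
Cₑ = (0.6397 − 0.05292) / 0.022 = 26.67 mg/L.

26.7 mg/L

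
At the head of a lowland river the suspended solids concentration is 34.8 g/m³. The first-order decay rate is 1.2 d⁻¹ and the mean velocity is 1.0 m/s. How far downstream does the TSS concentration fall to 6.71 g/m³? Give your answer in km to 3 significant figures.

From C = C₀·e^(−kt), t = ln(C₀/C)/k = ln(34.8/6.71)/1.2 = 1.646/1.2 = 1.372 d.
Distance = v·t = 1.0 m/s × 1.185e+05 s = 1.185e+05 m = 118.5 km.

119 km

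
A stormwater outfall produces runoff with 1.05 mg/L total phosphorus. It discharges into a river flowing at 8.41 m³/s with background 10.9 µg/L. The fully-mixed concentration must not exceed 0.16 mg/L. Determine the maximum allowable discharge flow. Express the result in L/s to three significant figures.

1410 L/s

10.9 µg/L = 0.0109 mg/L.
Mass balance at complete mixing: C_std·(Q_w + Q_r) = Q_w·C_e + Q_r·C_b.
Rearranging, Q_w = Q_r·(C_std − C_b)/(C_e − C_std) = 8.41·(0.16 − 0.0109) / (1.05 − 0.16) = 1.409 m³/s.
= 1409 L/s.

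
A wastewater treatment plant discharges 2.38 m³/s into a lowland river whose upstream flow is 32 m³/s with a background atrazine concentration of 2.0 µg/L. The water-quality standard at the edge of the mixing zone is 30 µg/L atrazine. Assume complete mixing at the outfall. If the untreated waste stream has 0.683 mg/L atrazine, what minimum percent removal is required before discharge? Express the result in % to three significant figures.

40.5 %

2.0 µg/L = 0.002 mg/L.
30 µg/L = 0.03 mg/L.
Mass balance: 0.03·34.38 = 2.38·Cₑ + 32·0.002.
Cₑ = (1.031 − 0.064) / 2.38 = 0.4065 mg/L.
Required removal = 1 − 0.4065/0.683 = 40.49 %.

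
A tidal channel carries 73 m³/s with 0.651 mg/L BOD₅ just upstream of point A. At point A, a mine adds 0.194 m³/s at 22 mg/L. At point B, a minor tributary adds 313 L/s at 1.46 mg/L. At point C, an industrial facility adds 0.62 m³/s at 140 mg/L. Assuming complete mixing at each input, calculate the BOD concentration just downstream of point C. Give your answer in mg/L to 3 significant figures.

1.88 mg/L

After input A: C = (73·0.651 + 0.194·22) / 73.19 = 0.7076 mg/L.
313 L/s = 0.313 m³/s.
After input B: C = (73.19·0.7076 + 0.313·1.46) / 73.51 = 0.7108 mg/L.
After input C: C = (73.51·0.7108 + 0.62·140) / 74.13 = 1.876 mg/L.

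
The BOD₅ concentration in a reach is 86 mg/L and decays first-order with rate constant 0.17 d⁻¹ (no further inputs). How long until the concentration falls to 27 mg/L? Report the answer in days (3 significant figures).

t = ln(C₀/C)/k = ln(86/27)/0.17 = 1.159/0.17 = 6.815 d.

6.81 d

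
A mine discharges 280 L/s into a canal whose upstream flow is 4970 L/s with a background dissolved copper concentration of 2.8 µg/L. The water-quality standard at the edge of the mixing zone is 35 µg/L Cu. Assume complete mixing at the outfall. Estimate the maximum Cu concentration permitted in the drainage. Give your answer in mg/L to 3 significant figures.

280 L/s = 0.28 m³/s.
4970 L/s = 4.97 m³/s.
2.8 µg/L = 0.0028 mg/L.
35 µg/L = 0.035 mg/L.
Mass balance: 0.035·5.25 = 0.28·Cₑ + 4.97·0.0028.
Cₑ = (0.1838 − 0.01392) / 0.28 = 0.6066 mg/L.

0.607 mg/L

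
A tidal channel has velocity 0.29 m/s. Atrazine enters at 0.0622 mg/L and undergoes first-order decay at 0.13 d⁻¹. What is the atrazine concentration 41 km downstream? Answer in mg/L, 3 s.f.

0.0503 mg/L

Travel time t = 41 km / 0.29 m/s = 4.1e+04/0.29 = 1.414e+05 s = 1.636 d.
First-order decay: C = 0.0622·exp(−0.13·1.636) = 0.0622·0.8084 = 0.05028 mg/L.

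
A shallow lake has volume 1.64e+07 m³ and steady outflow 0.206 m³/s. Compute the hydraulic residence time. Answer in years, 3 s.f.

Q = 0.206 m³/s × 3.156e+07 s/yr = 6.501e+06 m³/yr.
Hydraulic residence time τ = V/Q = 1.64e+07/6.501e+06 = 2.523 yr.

2.52 yr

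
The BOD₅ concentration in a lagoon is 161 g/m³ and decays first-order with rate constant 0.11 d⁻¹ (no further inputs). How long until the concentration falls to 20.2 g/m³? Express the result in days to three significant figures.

18.9 d

t = ln(C₀/C)/k = ln(161/20.2)/0.11 = 2.076/0.11 = 18.87 d.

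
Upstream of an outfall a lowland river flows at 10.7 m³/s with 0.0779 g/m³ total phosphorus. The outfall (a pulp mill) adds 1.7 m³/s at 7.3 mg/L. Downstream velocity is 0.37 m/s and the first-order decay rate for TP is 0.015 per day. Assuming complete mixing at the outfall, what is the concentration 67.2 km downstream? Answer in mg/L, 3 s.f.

1.03 mg/L

After complete mixing, C₀ = (1.7·7.3 + 10.7·0.0779) / 12.4 = 1.068 mg/L.
Travel time t = 6.72e+04 m / 0.37 m/s = 1.816e+05 s = 2.102 d.
C = 1.068·exp(−0.015·2.102) = 1.068·0.969 = 1.035 mg/L.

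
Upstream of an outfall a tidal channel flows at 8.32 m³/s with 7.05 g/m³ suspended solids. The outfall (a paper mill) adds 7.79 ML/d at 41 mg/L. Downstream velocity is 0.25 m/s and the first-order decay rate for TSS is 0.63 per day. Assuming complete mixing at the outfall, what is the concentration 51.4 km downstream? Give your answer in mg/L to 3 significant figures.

7.79 ML/d = 0.09016 m³/s.
After complete mixing, C₀ = (0.09016·41 + 8.32·7.05) / 8.41 = 7.414 mg/L.
Travel time t = 5.14e+04 m / 0.25 m/s = 2.056e+05 s = 2.38 d.
C = 7.414·exp(−0.63·2.38) = 7.414·0.2233 = 1.656 mg/L.

1.66 mg/L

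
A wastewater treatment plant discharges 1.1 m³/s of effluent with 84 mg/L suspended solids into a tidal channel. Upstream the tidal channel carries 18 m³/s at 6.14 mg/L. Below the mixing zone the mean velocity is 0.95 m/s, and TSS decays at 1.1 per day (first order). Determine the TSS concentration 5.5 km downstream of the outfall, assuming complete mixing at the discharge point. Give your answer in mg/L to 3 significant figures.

9.87 mg/L

After complete mixing, C₀ = (1.1·84 + 18·6.14) / 19.1 = 10.62 mg/L.
Travel time t = 5500 m / 0.95 m/s = 5789 s = 0.06701 d.
C = 10.62·exp(−1.1·0.06701) = 10.62·0.9289 = 9.869 mg/L.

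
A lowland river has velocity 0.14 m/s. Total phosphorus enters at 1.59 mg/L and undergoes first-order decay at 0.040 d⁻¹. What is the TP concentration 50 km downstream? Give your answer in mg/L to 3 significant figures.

Travel time t = 50 km / 0.14 m/s = 5e+04/0.14 = 3.571e+05 s = 4.134 d.
First-order decay: C = 1.59·exp(−0.040·4.134) = 1.59·0.8476 = 1.348 mg/L.

1.35 mg/L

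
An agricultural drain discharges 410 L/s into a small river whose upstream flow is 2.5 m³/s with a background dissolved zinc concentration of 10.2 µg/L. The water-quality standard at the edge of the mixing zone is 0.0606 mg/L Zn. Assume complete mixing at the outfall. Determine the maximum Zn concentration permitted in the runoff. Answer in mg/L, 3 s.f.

0.368 mg/L

410 L/s = 0.41 m³/s.
10.2 µg/L = 0.0102 mg/L.
Mass balance: 0.0606·2.91 = 0.41·Cₑ + 2.5·0.0102.
Cₑ = (0.1763 − 0.0255) / 0.41 = 0.3679 mg/L.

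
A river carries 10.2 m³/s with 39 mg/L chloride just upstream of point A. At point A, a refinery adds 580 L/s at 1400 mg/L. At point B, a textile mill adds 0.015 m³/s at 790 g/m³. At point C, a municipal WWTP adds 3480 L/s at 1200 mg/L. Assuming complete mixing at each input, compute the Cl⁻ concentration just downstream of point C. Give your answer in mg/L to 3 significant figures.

378 mg/L

580 L/s = 0.58 m³/s.
After input A: C = (10.2·39 + 0.58·1400) / 10.78 = 112.2 mg/L.
After input B: C = (10.78·112.2 + 0.015·790) / 10.79 = 113.2 mg/L.
3480 L/s = 3.48 m³/s.
After input C: C = (10.79·113.2 + 3.48·1200) / 14.28 = 378.1 mg/L.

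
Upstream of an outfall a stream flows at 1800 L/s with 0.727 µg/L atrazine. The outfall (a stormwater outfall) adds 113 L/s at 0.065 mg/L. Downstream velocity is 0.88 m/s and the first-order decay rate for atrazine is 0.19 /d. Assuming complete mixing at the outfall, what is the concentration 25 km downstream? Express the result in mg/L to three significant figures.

113 L/s = 0.113 m³/s.
1800 L/s = 1.8 m³/s.
0.727 µg/L = 0.000727 mg/L.
After complete mixing, C₀ = (0.113·0.065 + 1.8·0.000727) / 1.913 = 0.004524 mg/L.
Travel time t = 2.5e+04 m / 0.88 m/s = 2.841e+04 s = 0.3288 d.
C = 0.004524·exp(−0.19·0.3288) = 0.004524·0.9394 = 0.00425 mg/L.

0.00425 mg/L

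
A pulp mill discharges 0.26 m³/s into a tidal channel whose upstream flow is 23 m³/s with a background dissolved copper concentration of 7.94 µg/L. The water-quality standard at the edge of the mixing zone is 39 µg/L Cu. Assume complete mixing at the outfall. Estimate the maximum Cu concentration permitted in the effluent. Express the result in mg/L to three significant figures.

2.79 mg/L

7.94 µg/L = 0.00794 mg/L.
39 µg/L = 0.039 mg/L.
Mass balance: 0.039·23.26 = 0.26·Cₑ + 23·0.00794.
Cₑ = (0.9071 − 0.1826) / 0.26 = 2.787 mg/L.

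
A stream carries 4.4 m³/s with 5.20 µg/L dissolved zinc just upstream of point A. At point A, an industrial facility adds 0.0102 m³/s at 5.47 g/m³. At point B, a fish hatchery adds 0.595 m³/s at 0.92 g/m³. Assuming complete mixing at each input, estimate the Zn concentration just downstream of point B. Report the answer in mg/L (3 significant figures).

0.125 mg/L

5.20 µg/L = 0.0052 mg/L.
After input A: C = (4.4·0.0052 + 0.0102·5.47) / 4.41 = 0.01784 mg/L.
After input B: C = (4.41·0.01784 + 0.595·0.92) / 5.005 = 0.1251 mg/L.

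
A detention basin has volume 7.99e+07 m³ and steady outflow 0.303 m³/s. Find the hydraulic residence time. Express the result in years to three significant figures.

8.36 yr

Q = 0.303 m³/s × 3.156e+07 s/yr = 9.562e+06 m³/yr.
Hydraulic residence time τ = V/Q = 7.99e+07/9.562e+06 = 8.356 yr.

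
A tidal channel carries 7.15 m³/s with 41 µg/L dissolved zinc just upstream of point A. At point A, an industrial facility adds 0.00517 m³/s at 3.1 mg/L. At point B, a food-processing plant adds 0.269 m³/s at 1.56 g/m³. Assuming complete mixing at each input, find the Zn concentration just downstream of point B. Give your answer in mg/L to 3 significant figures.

41 µg/L = 0.041 mg/L.
After input A: C = (7.15·0.041 + 0.00517·3.1) / 7.155 = 0.04321 mg/L.
After input B: C = (7.155·0.04321 + 0.269·1.56) / 7.424 = 0.09817 mg/L.

0.0982 mg/L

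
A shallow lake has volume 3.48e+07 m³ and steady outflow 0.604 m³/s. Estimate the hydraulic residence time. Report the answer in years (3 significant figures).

Q = 0.604 m³/s × 3.156e+07 s/yr = 1.906e+07 m³/yr.
Hydraulic residence time τ = V/Q = 3.48e+07/1.906e+07 = 1.826 yr.

1.83 yr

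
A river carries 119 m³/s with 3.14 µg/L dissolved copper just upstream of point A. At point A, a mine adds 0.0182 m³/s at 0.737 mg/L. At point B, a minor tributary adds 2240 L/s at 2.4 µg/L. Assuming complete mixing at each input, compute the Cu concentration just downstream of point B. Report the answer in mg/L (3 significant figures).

3.14 µg/L = 0.00314 mg/L.
After input A: C = (119·0.00314 + 0.0182·0.737) / 119 = 0.003252 mg/L.
2240 L/s = 2.24 m³/s.
2.4 µg/L = 0.0024 mg/L.
After input B: C = (119·0.003252 + 2.24·0.0024) / 121.3 = 0.003236 mg/L.

0.00324 mg/L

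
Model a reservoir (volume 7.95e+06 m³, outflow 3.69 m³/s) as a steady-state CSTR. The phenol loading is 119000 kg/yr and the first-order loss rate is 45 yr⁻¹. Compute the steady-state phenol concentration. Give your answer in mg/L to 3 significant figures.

Outflow Q = 3.69 m³/s × 3.156e+07 s/yr = 1.164e+08 m³/yr.
Steady-state CSTR mass balance: W = Q·C + k·V·C, so C = W/(Q + kV).
Q + kV = 1.164e+08 + 45·7.95e+06 = 4.742e+08 m³/yr.
C = 119000/4.742e+08 = 0.000251 kg/m³ = 0.251 mg/L.

0.251 mg/L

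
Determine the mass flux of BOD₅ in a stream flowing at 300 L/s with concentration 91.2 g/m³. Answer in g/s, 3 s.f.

300 L/s = 0.3 m³/s.
Mass flux = Q·C = 0.3 m³/s × 91.2 g/m³ = 27.36 g/s.

27.4 g/s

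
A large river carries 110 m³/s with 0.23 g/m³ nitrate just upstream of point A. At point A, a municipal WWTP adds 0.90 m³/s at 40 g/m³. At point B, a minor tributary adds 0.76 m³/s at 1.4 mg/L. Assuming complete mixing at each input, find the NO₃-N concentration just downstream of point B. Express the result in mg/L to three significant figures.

0.559 mg/L

After input A: C = (110·0.23 + 0.9·40) / 110.9 = 0.5528 mg/L.
After input B: C = (110.9·0.5528 + 0.76·1.4) / 111.7 = 0.5585 mg/L.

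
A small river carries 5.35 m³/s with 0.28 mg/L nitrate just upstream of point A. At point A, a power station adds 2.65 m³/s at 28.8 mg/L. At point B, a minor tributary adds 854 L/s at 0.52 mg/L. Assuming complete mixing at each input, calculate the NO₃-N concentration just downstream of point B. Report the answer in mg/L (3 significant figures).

8.84 mg/L

After input A: C = (5.35·0.28 + 2.65·28.8) / 8 = 9.727 mg/L.
854 L/s = 0.854 m³/s.
After input B: C = (8·9.727 + 0.854·0.52) / 8.854 = 8.839 mg/L.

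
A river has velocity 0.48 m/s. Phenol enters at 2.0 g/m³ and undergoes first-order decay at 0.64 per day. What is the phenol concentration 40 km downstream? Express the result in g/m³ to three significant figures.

Travel time t = 40 km / 0.48 m/s = 4e+04/0.48 = 8.333e+04 s = 0.9645 d.
First-order decay: C = 2.0·exp(−0.64·0.9645) = 2.0·0.5394 = 1.079 g/m³.

1.08 g/m³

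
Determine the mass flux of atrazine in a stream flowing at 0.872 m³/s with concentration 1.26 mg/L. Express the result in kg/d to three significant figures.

94.9 kg/d

Mass flux = Q·C = 0.872 m³/s × 1.26 g/m³ = 1.099 g/s.
= 1.099 g/s × 86.4 = 94.93 kg/d.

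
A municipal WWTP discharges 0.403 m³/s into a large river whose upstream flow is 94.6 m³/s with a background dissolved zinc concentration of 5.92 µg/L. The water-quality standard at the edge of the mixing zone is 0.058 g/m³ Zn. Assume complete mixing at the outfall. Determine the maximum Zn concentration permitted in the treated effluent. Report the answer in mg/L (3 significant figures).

12.3 mg/L

5.92 µg/L = 0.00592 mg/L.
Mass balance: 0.058·95 = 0.403·Cₑ + 94.6·0.00592.
Cₑ = (5.51 − 0.56) / 0.403 = 12.28 mg/L.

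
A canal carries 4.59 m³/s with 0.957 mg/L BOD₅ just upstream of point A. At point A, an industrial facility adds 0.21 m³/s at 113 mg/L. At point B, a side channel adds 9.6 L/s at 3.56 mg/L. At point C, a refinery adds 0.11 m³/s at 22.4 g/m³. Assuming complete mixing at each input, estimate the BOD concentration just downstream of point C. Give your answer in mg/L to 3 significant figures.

After input A: C = (4.59·0.957 + 0.21·113) / 4.8 = 5.859 mg/L.
9.6 L/s = 0.0096 m³/s.
After input B: C = (4.8·5.859 + 0.0096·3.56) / 4.81 = 5.854 mg/L.
After input C: C = (4.81·5.854 + 0.11·22.4) / 4.92 = 6.224 mg/L.

6.22 mg/L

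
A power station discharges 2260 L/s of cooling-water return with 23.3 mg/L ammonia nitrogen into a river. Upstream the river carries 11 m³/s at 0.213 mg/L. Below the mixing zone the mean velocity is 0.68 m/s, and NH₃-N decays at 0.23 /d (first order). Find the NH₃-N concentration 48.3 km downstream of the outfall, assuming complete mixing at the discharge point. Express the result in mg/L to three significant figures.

2260 L/s = 2.26 m³/s.
After complete mixing, C₀ = (2.26·23.3 + 11·0.213) / 13.26 = 4.148 mg/L.
Travel time t = 4.83e+04 m / 0.68 m/s = 7.103e+04 s = 0.8221 d.
C = 4.148·exp(−0.23·0.8221) = 4.148·0.8277 = 3.433 mg/L.

3.43 mg/L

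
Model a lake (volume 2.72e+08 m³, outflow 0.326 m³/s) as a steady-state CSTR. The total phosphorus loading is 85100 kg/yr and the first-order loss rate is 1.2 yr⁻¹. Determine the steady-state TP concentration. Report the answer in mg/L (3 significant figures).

Outflow Q = 0.326 m³/s × 3.156e+07 s/yr = 1.029e+07 m³/yr.
Steady-state CSTR mass balance: W = Q·C + k·V·C, so C = W/(Q + kV).
Q + kV = 1.029e+07 + 1.2·2.72e+08 = 3.367e+08 m³/yr.
C = 85100/3.367e+08 = 0.0002528 kg/m³ = 0.2528 mg/L.

0.253 mg/L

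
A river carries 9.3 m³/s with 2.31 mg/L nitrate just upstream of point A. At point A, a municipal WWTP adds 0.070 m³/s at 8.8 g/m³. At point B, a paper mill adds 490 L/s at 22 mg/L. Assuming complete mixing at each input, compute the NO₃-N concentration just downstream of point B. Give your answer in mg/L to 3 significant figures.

After input A: C = (9.3·2.31 + 0.07·8.8) / 9.37 = 2.358 mg/L.
490 L/s = 0.49 m³/s.
After input B: C = (9.37·2.358 + 0.49·22) / 9.86 = 3.335 mg/L.

3.33 mg/L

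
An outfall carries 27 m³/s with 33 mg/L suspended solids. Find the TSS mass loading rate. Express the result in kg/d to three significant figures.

77000 kg/d

Mass flux = Q·C = 27 m³/s × 33 g/m³ = 891 g/s.
= 891 g/s × 86.4 = 7.698e+04 kg/d.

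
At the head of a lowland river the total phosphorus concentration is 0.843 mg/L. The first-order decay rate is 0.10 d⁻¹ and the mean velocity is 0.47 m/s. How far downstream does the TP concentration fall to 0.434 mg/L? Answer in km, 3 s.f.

From C = C₀·e^(−kt), t = ln(C₀/C)/k = ln(0.843/0.434)/0.10 = 0.6639/0.10 = 6.639 d.
Distance = v·t = 0.47 m/s × 5.736e+05 s = 2.696e+05 m = 269.6 km.

270 km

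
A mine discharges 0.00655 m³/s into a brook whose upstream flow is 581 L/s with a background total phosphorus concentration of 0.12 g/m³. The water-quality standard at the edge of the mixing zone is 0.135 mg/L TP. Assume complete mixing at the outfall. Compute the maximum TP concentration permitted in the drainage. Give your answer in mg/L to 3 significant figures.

581 L/s = 0.581 m³/s.
Mass balance: 0.135·0.5876 = 0.00655·Cₑ + 0.581·0.12.
Cₑ = (0.07932 − 0.06972) / 0.00655 = 1.466 mg/L.

1.47 mg/L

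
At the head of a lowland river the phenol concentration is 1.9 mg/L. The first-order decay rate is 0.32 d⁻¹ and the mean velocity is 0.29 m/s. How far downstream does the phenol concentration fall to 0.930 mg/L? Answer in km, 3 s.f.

From C = C₀·e^(−kt), t = ln(C₀/C)/k = ln(1.9/0.930)/0.32 = 0.7144/0.32 = 2.233 d.
Distance = v·t = 0.29 m/s × 1.929e+05 s = 5.594e+04 m = 55.94 km.

55.9 km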